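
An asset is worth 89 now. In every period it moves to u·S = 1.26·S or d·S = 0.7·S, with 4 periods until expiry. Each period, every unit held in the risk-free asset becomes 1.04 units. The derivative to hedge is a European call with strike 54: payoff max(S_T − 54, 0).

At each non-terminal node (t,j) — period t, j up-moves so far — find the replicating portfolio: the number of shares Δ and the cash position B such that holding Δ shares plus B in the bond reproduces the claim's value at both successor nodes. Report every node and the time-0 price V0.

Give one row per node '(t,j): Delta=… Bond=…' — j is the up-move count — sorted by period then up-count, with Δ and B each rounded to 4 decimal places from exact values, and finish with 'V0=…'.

(0,0): Delta=0.9036 Bond=-34.9609
(1,0): Delta=0.7337 Bond=-25.7724
(1,1): Delta=0.9647 Bond=-43.2097
(2,0): Delta=0.3642 Bond=-10.6901
(2,1): Delta=0.8665 Bond=-37.2294
(2,2): Delta=1.0000 Bond=-49.9260
(3,0): Delta=0.0000 Bond=0.0000
(3,1): Delta=0.4951 Bond=-18.3116
(3,2): Delta=1.0000 Bond=-51.9231
(3,3): Delta=1.0000 Bond=-51.9231
V0=45.4605

Risk-neutral probability p* = (R−d)/(u−d) = (1.04−0.7)/(1.26−0.7) = 0.6071.
Terminal values V(4,·): V(4,0)=0.0000, V(4,1)=0.0000, V(4,2)=15.2352, V(4,3)=70.6234, V(4,4)=170.3222
Node (3,0) S=30.5270: V=(p*·0.0000+(1−p*)·0.0000)/1.04=0.0000; Δ=(0.0000−0.0000)/(38.4640−21.3689)=0.0000; B=V−Δ·S=0.0000
Node (3,1) S=54.9486: V=(p*·15.2352+(1−p*)·0.0000)/1.04=8.8942; Δ=(15.2352−0.0000)/(69.2352−38.4640)=0.4951; B=V−Δ·S=-18.3116
Node (3,2) S=98.9075: V=(p*·70.6234+(1−p*)·15.2352)/1.04=46.9844; Δ=(70.6234−15.2352)/(124.6234−69.2352)=1.0000; B=V−Δ·S=-51.9231
Node (3,3) S=178.0335: V=(p*·170.3222+(1−p*)·70.6234)/1.04=126.1104; Δ=(170.3222−70.6234)/(224.3222−124.6234)=1.0000; B=V−Δ·S=-51.9231
Node (2,0) S=43.6100: V=(p*·8.8942+(1−p*)·0.0000)/1.04=5.1924; Δ=(8.8942−0.0000)/(54.9486−30.5270)=0.3642; B=V−Δ·S=-10.6901
Node (2,1) S=78.4980: V=(p*·46.9844+(1−p*)·8.8942)/1.04=30.7888; Δ=(46.9844−8.8942)/(98.9075−54.9486)=0.8665; B=V−Δ·S=-37.2294
Node (2,2) S=141.2964: V=(p*·126.1104+(1−p*)·46.9844)/1.04=91.3704; Δ=(126.1104−46.9844)/(178.0335−98.9075)=1.0000; B=V−Δ·S=-49.9260
Node (1,0) S=62.3000: V=(p*·30.7888+(1−p*)·5.1924)/1.04=19.9357; Δ=(30.7888−5.1924)/(78.4980−43.6100)=0.7337; B=V−Δ·S=-25.7724
Node (1,1) S=112.1400: V=(p*·91.3704+(1−p*)·30.7888)/1.04=64.9716; Δ=(91.3704−30.7888)/(141.2964−78.4980)=0.9647; B=V−Δ·S=-43.2097
Node (0,0) S=89.0000: V=(p*·64.9716+(1−p*)·19.9357)/1.04=45.4605; Δ=(64.9716−19.9357)/(112.1400−62.3000)=0.9036; B=V−Δ·S=-34.9609
Check: Δ(0,0)·S0 + B(0,0) = 45.4605 = V0.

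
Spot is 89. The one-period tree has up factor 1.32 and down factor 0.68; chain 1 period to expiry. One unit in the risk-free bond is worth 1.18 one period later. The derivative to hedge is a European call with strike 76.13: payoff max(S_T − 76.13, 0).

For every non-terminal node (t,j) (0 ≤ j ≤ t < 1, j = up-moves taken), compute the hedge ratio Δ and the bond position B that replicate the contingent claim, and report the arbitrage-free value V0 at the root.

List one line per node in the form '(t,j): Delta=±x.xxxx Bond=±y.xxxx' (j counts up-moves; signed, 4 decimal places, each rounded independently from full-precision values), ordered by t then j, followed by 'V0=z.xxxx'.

(0,0): Delta=0.7259 Bond=-37.2325
V0=27.3769

Risk-neutral probability p* = (R−d)/(u−d) = (1.18−0.68)/(1.32−0.68) = 0.7812.
Terminal values V(1,·): V(1,0)=0.0000, V(1,1)=41.3500
Node (0,0) S=89.0000: V=(p*·41.3500+(1−p*)·0.0000)/1.18=27.3769; Δ=(41.3500−0.0000)/(117.4800−60.5200)=0.7259; B=V−Δ·S=-37.2325
Check: Δ(0,0)·S0 + B(0,0) = 27.3769 = V0.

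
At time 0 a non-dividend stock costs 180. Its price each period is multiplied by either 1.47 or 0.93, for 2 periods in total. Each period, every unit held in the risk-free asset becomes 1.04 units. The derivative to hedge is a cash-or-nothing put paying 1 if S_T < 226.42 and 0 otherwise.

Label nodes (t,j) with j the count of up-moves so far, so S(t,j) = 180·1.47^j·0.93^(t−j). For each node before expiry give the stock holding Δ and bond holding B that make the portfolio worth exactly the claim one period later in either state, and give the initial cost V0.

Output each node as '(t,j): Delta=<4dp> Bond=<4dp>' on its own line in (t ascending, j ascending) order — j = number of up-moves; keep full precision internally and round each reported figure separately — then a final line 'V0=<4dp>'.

(0,0): Delta=-0.0079 Bond=2.0042
(1,0): Delta=-0.0111 Bond=2.6175
(1,1): Delta=0.0000 Bond=0.0000
V0=0.5862

The replicating-portfolio and risk-neutral prices coincide; use p* = (1.04−0.93)/(1.47−0.93) = 0.2037 for the latter.
Payoff layer (t=2): V(2,0)=1.0000, V(2,1)=0.0000, V(2,2)=0.0000
Node (1,0) S=167.4000: V=(p*·0.0000+(1−p*)·1.0000)/1.04=0.7657; Δ=(0.0000−1.0000)/(246.0780−155.6820)=-0.0111; B=V−Δ·S=2.6175
Node (1,1) S=264.6000: V=(p*·0.0000+(1−p*)·0.0000)/1.04=0.0000; Δ=(0.0000−0.0000)/(388.9620−246.0780)=0.0000; B=V−Δ·S=0.0000
Node (0,0) S=180.0000: V=(p*·0.0000+(1−p*)·0.7657)/1.04=0.5862; Δ=(0.0000−0.7657)/(264.6000−167.4000)=-0.0079; B=V−Δ·S=2.0042
Check: Δ(0,0)·S0 + B(0,0) = 0.5862 = V0.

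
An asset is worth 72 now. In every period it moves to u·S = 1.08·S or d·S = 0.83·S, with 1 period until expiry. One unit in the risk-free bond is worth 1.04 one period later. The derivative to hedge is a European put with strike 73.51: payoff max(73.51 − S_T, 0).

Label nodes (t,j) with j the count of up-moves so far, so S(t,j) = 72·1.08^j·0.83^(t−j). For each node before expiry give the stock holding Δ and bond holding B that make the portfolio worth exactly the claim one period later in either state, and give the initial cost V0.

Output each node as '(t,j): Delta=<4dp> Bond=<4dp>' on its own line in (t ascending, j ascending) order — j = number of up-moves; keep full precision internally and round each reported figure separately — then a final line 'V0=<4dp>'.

(0,0): Delta=-0.7639 Bond=57.1154
V0=2.1154

The replicating-portfolio and risk-neutral prices coincide; use p* = (1.04−0.83)/(1.08−0.83) = 0.8400 for the latter.
At expiry t=1: V(1,0)=13.7500, V(1,1)=0.0000
(0,0): S=72.0000. Δ = (V_up−V_dn)/(S_up−S_dn) = (0.0000−13.7500)/(77.7600−59.7600) = -0.7639. V = [p*·0.0000 + (1−p*)·13.7500]/1.04 = 2.1154. B = V − Δ·S = 57.1154.
The time-0 hedge costs 2.1154, which is the no-arbitrage price.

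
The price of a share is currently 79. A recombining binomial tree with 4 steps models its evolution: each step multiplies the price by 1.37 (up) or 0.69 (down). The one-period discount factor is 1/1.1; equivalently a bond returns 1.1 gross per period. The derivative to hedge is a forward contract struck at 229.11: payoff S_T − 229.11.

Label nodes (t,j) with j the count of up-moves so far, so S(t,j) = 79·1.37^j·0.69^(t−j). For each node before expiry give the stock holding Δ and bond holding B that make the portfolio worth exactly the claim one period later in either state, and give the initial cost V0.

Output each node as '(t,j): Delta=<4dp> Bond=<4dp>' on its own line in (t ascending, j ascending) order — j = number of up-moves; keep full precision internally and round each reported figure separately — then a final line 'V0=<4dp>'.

(0,0): Delta=1.0000 Bond=-156.4852
(1,0): Delta=1.0000 Bond=-172.1337
(1,1): Delta=1.0000 Bond=-172.1337
(2,0): Delta=1.0000 Bond=-189.3471
(2,1): Delta=1.0000 Bond=-189.3471
(2,2): Delta=1.0000 Bond=-189.3471
(3,0): Delta=1.0000 Bond=-208.2818
(3,1): Delta=1.0000 Bond=-208.2818
(3,2): Delta=1.0000 Bond=-208.2818
(3,3): Delta=1.0000 Bond=-208.2818
V0=-77.4852

Since d<R<u, set p* = (R−d)/(u−d) = 0.6029; price each node as the discounted p*-expectation of its children.
Terminal values V(4,·): V(4,0)=-211.2030, V(4,1)=-193.5555, V(4,2)=-158.5162, V(4,3)=-88.9455, V(4,4)=49.1875
(3,0): S=25.9522. Δ = (V_up−V_dn)/(S_up−S_dn) = (-193.5555−-211.2030)/(35.5545−17.9070) = 1.0000. V = [p*·-193.5555 + (1−p*)·-211.2030]/1.1 = -182.3296. B = V − Δ·S = -208.2818.
(3,1): S=51.5283. Δ = (V_up−V_dn)/(S_up−S_dn) = (-158.5162−-193.5555)/(70.5938−35.5545) = 1.0000. V = [p*·-158.5162 + (1−p*)·-193.5555]/1.1 = -156.7535. B = V − Δ·S = -208.2818.
(3,2): S=102.3098. Δ = (V_up−V_dn)/(S_up−S_dn) = (-88.9455−-158.5162)/(140.1645−70.5938) = 1.0000. V = [p*·-88.9455 + (1−p*)·-158.5162]/1.1 = -105.9720. B = V − Δ·S = -208.2818.
(3,3): S=203.1369. Δ = (V_up−V_dn)/(S_up−S_dn) = (49.1875−-88.9455)/(278.2975−140.1645) = 1.0000. V = [p*·49.1875 + (1−p*)·-88.9455]/1.1 = -5.1449. B = V − Δ·S = -208.2818.
(2,0): S=37.6119. Δ = (V_up−V_dn)/(S_up−S_dn) = (-156.7535−-182.3296)/(51.5283−25.9522) = 1.0000. V = [p*·-156.7535 + (1−p*)·-182.3296]/1.1 = -151.7352. B = V − Δ·S = -189.3471.
(2,1): S=74.6787. Δ = (V_up−V_dn)/(S_up−S_dn) = (-105.9720−-156.7535)/(102.3098−51.5283) = 1.0000. V = [p*·-105.9720 + (1−p*)·-156.7535]/1.1 = -114.6684. B = V − Δ·S = -189.3471.
(2,2): S=148.2751. Δ = (V_up−V_dn)/(S_up−S_dn) = (-5.1449−-105.9720)/(203.1369−102.3098) = 1.0000. V = [p*·-5.1449 + (1−p*)·-105.9720]/1.1 = -41.0720. B = V − Δ·S = -189.3471.
(1,0): S=54.5100. Δ = (V_up−V_dn)/(S_up−S_dn) = (-114.6684−-151.7352)/(74.6787−37.6119) = 1.0000. V = [p*·-114.6684 + (1−p*)·-151.7352]/1.1 = -117.6237. B = V − Δ·S = -172.1337.
(1,1): S=108.2300. Δ = (V_up−V_dn)/(S_up−S_dn) = (-41.0720−-114.6684)/(148.2751−74.6787) = 1.0000. V = [p*·-41.0720 + (1−p*)·-114.6684]/1.1 = -63.9037. B = V − Δ·S = -172.1337.
(0,0): S=79.0000. Δ = (V_up−V_dn)/(S_up−S_dn) = (-63.9037−-117.6237)/(108.2300−54.5100) = 1.0000. V = [p*·-63.9037 + (1−p*)·-117.6237]/1.1 = -77.4852. B = V − Δ·S = -156.4852.
Each (Δ,B) replicates both successor values, so the strategy is self-financing and V0 is arbitrage-free.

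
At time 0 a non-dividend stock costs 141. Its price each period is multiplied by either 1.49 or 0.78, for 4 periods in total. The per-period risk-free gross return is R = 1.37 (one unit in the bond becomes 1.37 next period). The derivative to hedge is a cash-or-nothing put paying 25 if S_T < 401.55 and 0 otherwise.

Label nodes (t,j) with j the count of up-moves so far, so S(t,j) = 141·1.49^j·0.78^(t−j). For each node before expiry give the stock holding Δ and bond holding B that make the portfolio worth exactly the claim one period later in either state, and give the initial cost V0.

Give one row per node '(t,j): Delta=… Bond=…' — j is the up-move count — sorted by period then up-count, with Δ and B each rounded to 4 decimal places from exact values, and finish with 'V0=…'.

(0,0): Delta=-0.0557 Bond=11.5705
(1,0): Delta=0.0000 Bond=9.7225
(1,1): Delta=-0.0617 Bond=17.0982
(2,0): Delta=0.0000 Bond=13.3198
(2,1): Delta=0.0000 Bond=13.3198
(2,2): Delta=-0.0682 Bond=25.4797
(3,0): Delta=0.0000 Bond=18.2482
(3,1): Delta=0.0000 Bond=18.2482
(3,2): Delta=0.0000 Bond=18.2482
(3,3): Delta=-0.0755 Bond=38.2955
V0=3.7127

The replicating-portfolio and risk-neutral prices coincide; use p* = (1.37−0.78)/(1.49−0.78) = 0.8310 for the latter.
At expiry t=4: V(4,0)=25.0000, V(4,1)=25.0000, V(4,2)=25.0000, V(4,3)=25.0000, V(4,4)=0.0000
(3,0): S=66.9118. Δ = (V_up−V_dn)/(S_up−S_dn) = (25.0000−25.0000)/(99.6986−52.1912) = 0.0000. V = [p*·25.0000 + (1−p*)·25.0000]/1.37 = 18.2482. B = V − Δ·S = 18.2482.
(3,1): S=127.8188. Δ = (V_up−V_dn)/(S_up−S_dn) = (25.0000−25.0000)/(190.4499−99.6986) = 0.0000. V = [p*·25.0000 + (1−p*)·25.0000]/1.37 = 18.2482. B = V − Δ·S = 18.2482.
(3,2): S=244.1666. Δ = (V_up−V_dn)/(S_up−S_dn) = (25.0000−25.0000)/(363.8082−190.4499) = 0.0000. V = [p*·25.0000 + (1−p*)·25.0000]/1.37 = 18.2482. B = V − Δ·S = 18.2482.
(3,3): S=466.4208. Δ = (V_up−V_dn)/(S_up−S_dn) = (0.0000−25.0000)/(694.9670−363.8082) = -0.0755. V = [p*·0.0000 + (1−p*)·25.0000]/1.37 = 3.0842. B = V − Δ·S = 38.2955.
(2,0): S=85.7844. Δ = (V_up−V_dn)/(S_up−S_dn) = (18.2482−18.2482)/(127.8188−66.9118) = 0.0000. V = [p*·18.2482 + (1−p*)·18.2482]/1.37 = 13.3198. B = V − Δ·S = 13.3198.
(2,1): S=163.8702. Δ = (V_up−V_dn)/(S_up−S_dn) = (18.2482−18.2482)/(244.1666−127.8188) = 0.0000. V = [p*·18.2482 + (1−p*)·18.2482]/1.37 = 13.3198. B = V − Δ·S = 13.3198.
(2,2): S=313.0341. Δ = (V_up−V_dn)/(S_up−S_dn) = (3.0842−18.2482)/(466.4208−244.1666) = -0.0682. V = [p*·3.0842 + (1−p*)·18.2482]/1.37 = 4.1220. B = V − Δ·S = 25.4797.
(1,0): S=109.9800. Δ = (V_up−V_dn)/(S_up−S_dn) = (13.3198−13.3198)/(163.8702−85.7844) = 0.0000. V = [p*·13.3198 + (1−p*)·13.3198]/1.37 = 9.7225. B = V − Δ·S = 9.7225.
(1,1): S=210.0900. Δ = (V_up−V_dn)/(S_up−S_dn) = (4.1220−13.3198)/(313.0341−163.8702) = -0.0617. V = [p*·4.1220 + (1−p*)·13.3198]/1.37 = 4.1435. B = V − Δ·S = 17.0982.
(0,0): S=141.0000. Δ = (V_up−V_dn)/(S_up−S_dn) = (4.1435−9.7225)/(210.0900−109.9800) = -0.0557. V = [p*·4.1435 + (1−p*)·9.7225]/1.37 = 3.7127. B = V − Δ·S = 11.5705.
The time-0 hedge costs 3.7127, which is the no-arbitrage price.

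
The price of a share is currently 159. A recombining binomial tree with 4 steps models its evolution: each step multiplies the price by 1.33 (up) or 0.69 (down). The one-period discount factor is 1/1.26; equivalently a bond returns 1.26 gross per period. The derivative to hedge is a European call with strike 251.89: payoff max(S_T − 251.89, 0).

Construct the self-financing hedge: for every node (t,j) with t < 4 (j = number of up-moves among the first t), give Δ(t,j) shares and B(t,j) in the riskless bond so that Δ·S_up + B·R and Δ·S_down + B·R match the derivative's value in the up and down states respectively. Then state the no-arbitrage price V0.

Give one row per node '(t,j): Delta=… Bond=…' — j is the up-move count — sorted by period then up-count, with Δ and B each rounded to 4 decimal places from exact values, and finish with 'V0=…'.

The replicating-portfolio and risk-neutral prices coincide; use p* = (1.26−0.69)/(1.33−0.69) = 0.8906 for the latter.
Payoff layer (t=4): V(4,0)=0.0000, V(4,1)=0.0000, V(4,2)=0.0000, V(4,3)=6.2178, V(4,4)=245.6221
(3,0): S=52.2329. Δ = (V_up−V_dn)/(S_up−S_dn) = (0.0000−0.0000)/(69.4698−36.0407) = 0.0000. V = [p*·0.0000 + (1−p*)·0.0000]/1.26 = 0.0000. B = V − Δ·S = 0.0000.
(3,1): S=100.6809. Δ = (V_up−V_dn)/(S_up−S_dn) = (0.0000−0.0000)/(133.9056−69.4698) = 0.0000. V = [p*·0.0000 + (1−p*)·0.0000]/1.26 = 0.0000. B = V − Δ·S = 0.0000.
(3,2): S=194.0660. Δ = (V_up−V_dn)/(S_up−S_dn) = (6.2178−0.0000)/(258.1078−133.9056) = 0.0501. V = [p*·6.2178 + (1−p*)·0.0000]/1.26 = 4.3950. B = V − Δ·S = -5.3203.
(3,3): S=374.0693. Δ = (V_up−V_dn)/(S_up−S_dn) = (245.6221−6.2178)/(497.5121−258.1078) = 1.0000. V = [p*·245.6221 + (1−p*)·6.2178]/1.26 = 174.1566. B = V − Δ·S = -199.9127.
(2,0): S=75.6999. Δ = (V_up−V_dn)/(S_up−S_dn) = (0.0000−0.0000)/(100.6809−52.2329) = 0.0000. V = [p*·0.0000 + (1−p*)·0.0000]/1.26 = 0.0000. B = V − Δ·S = 0.0000.
(2,1): S=145.9143. Δ = (V_up−V_dn)/(S_up−S_dn) = (4.3950−0.0000)/(194.0660−100.6809) = 0.0471. V = [p*·4.3950 + (1−p*)·0.0000]/1.26 = 3.1066. B = V − Δ·S = -3.7606.
(2,2): S=281.2551. Δ = (V_up−V_dn)/(S_up−S_dn) = (174.1566−4.3950)/(374.0693−194.0660) = 0.9431. V = [p*·174.1566 + (1−p*)·4.3950]/1.26 = 123.4833. B = V − Δ·S = -141.7692.
(1,0): S=109.7100. Δ = (V_up−V_dn)/(S_up−S_dn) = (3.1066−0.0000)/(145.9143−75.6999) = 0.0442. V = [p*·3.1066 + (1−p*)·0.0000]/1.26 = 2.1959. B = V − Δ·S = -2.6582.
(1,1): S=211.4700. Δ = (V_up−V_dn)/(S_up−S_dn) = (123.4833−3.1066)/(281.2551−145.9143) = 0.8894. V = [p*·123.4833 + (1−p*)·3.1066]/1.26 = 87.5532. B = V − Δ·S = -100.5353.
(0,0): S=159.0000. Δ = (V_up−V_dn)/(S_up−S_dn) = (87.5532−2.1959)/(211.4700−109.7100) = 0.8388. V = [p*·87.5532 + (1−p*)·2.1959]/1.26 = 62.0772. B = V − Δ·S = -71.2936.
The time-0 hedge costs 62.0772, which is the no-arbitrage price.

(0,0): Delta=0.8388 Bond=-71.2936
(1,0): Delta=0.0442 Bond=-2.6582
(1,1): Delta=0.8894 Bond=-100.5353
(2,0): Delta=0.0000 Bond=0.0000
(2,1): Delta=0.0471 Bond=-3.7606
(2,2): Delta=0.9431 Bond=-141.7692
(3,0): Delta=0.0000 Bond=0.0000
(3,1): Delta=0.0000 Bond=0.0000
(3,2): Delta=0.0501 Bond=-5.3203
(3,3): Delta=1.0000 Bond=-199.9127
V0=62.0772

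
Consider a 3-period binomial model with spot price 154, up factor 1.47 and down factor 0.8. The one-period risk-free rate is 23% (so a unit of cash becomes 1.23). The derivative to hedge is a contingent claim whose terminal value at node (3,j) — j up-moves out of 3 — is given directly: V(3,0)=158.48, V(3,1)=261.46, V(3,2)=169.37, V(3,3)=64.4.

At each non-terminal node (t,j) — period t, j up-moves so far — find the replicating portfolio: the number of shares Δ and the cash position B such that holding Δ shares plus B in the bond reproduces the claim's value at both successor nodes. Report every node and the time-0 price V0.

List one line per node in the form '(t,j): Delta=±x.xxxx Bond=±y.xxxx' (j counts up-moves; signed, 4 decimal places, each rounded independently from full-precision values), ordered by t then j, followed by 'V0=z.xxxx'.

Since d<R<u, set p* = (R−d)/(u−d) = 0.6418; price each node as the discounted p*-expectation of its children.
At expiry t=3: V(3,0)=158.4800, V(3,1)=261.4600, V(3,2)=169.3700, V(3,3)=64.4000
  t=2,j=0: stock 98.5600 → up 144.8832 (V=261.4600), down 78.8480 (V=158.4800). Price 182.5786; hedge Δ=1.5595, bond B=28.8771.
  t=2,j=1: stock 181.1040 → up 266.2229 (V=169.3700), down 144.8832 (V=261.4600). Price 164.5183; hedge Δ=-0.7589, bond B=301.9660.
  t=2,j=2: stock 332.7786 → up 489.1845 (V=64.4000), down 266.2229 (V=169.3700). Price 82.9278; hedge Δ=-0.4708, bond B=239.5994.
  t=1,j=0: stock 123.2000 → up 181.1040 (V=164.5183), down 98.5600 (V=182.5786). Price 139.0143; hedge Δ=-0.2188, bond B=165.9700.
  t=1,j=1: stock 226.3800 → up 332.7786 (V=82.9278), down 181.1040 (V=164.5183). Price 91.1823; hedge Δ=-0.5379, bond B=212.9591.
  t=0,j=0: stock 154.0000 → up 226.3800 (V=91.1823), down 123.2000 (V=139.0143). Price 88.0619; hedge Δ=-0.4636, bond B=159.4530.
Root portfolio cost Δ·154+B reproduces V0=88.0619.

(0,0): Delta=-0.4636 Bond=159.4530
(1,0): Delta=-0.2188 Bond=165.9700
(1,1): Delta=-0.5379 Bond=212.9591
(2,0): Delta=1.5595 Bond=28.8771
(2,1): Delta=-0.7589 Bond=301.9660
(2,2): Delta=-0.4708 Bond=239.5994
V0=88.0619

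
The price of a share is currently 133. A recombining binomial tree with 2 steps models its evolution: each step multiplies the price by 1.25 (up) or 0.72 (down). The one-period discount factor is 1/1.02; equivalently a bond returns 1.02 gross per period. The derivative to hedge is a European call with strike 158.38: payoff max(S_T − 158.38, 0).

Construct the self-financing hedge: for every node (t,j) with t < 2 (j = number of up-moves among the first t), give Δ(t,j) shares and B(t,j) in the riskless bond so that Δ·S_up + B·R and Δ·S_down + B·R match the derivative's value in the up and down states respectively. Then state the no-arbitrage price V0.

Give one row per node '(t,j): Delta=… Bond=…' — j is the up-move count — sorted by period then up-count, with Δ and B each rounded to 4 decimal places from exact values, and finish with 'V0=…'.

No-arbitrage ⇒ martingale measure with p* = (R−d)/(u−d) = 0.5660.
Terminal payoffs: V(2,0)=0.0000, V(2,1)=0.0000, V(2,2)=49.4325
(1,0): S=95.7600. Δ = (V_up−V_dn)/(S_up−S_dn) = (0.0000−0.0000)/(119.7000−68.9472) = 0.0000. V = [p*·0.0000 + (1−p*)·0.0000]/1.02 = 0.0000. B = V − Δ·S = 0.0000.
(1,1): S=166.2500. Δ = (V_up−V_dn)/(S_up−S_dn) = (49.4325−0.0000)/(207.8125−119.7000) = 0.5610. V = [p*·49.4325 + (1−p*)·0.0000]/1.02 = 27.4320. B = V − Δ·S = -65.8368.
(0,0): S=133.0000. Δ = (V_up−V_dn)/(S_up−S_dn) = (27.4320−0.0000)/(166.2500−95.7600) = 0.3892. V = [p*·27.4320 + (1−p*)·0.0000]/1.02 = 15.2231. B = V − Δ·S = -36.5354.
Check: Δ(0,0)·S0 + B(0,0) = 15.2231 = V0.

(0,0): Delta=0.3892 Bond=-36.5354
(1,0): Delta=0.0000 Bond=0.0000
(1,1): Delta=0.5610 Bond=-65.8368
V0=15.2231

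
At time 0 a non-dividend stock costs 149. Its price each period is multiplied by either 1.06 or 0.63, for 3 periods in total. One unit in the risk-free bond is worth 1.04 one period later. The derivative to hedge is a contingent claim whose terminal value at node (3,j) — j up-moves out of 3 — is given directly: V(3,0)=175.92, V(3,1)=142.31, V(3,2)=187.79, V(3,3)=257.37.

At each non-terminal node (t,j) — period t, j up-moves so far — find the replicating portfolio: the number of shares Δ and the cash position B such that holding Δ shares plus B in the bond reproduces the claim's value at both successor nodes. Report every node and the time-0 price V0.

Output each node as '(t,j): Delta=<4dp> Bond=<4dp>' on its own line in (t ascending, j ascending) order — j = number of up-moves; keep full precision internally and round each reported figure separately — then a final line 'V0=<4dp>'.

Under the risk-neutral measure, an up-move has probability p* = (R−d)/(u−d) = 0.9535 and values discount at R = 1.04.
Terminal payoffs: V(3,0)=175.9200, V(3,1)=142.3100, V(3,2)=187.7900, V(3,3)=257.3700
Node (2,0) S=59.1381: V=(p*·142.3100+(1−p*)·175.9200)/1.04=138.3397; Δ=(142.3100−175.9200)/(62.6864−37.2570)=-1.3217; B=V−Δ·S=216.5025
Node (2,1) S=99.5022: V=(p*·187.7900+(1−p*)·142.3100)/1.04=178.5333; Δ=(187.7900−142.3100)/(105.4723−62.6864)=1.0630; B=V−Δ·S=72.7659
Node (2,2) S=167.4164: V=(p*·257.3700+(1−p*)·187.7900)/1.04=244.3593; Δ=(257.3700−187.7900)/(177.4614−105.4723)=0.9665; B=V−Δ·S=82.5454
Node (1,0) S=93.8700: V=(p*·178.5333+(1−p*)·138.3397)/1.04=169.8691; Δ=(178.5333−138.3397)/(99.5022−59.1381)=0.9958; B=V−Δ·S=76.3955
Node (1,1) S=157.9400: V=(p*·244.3593+(1−p*)·178.5333)/1.04=232.0170; Δ=(244.3593−178.5333)/(167.4164−99.5022)=0.9693; B=V−Δ·S=78.9332
Node (0,0) S=149.0000: V=(p*·232.0170+(1−p*)·169.8691)/1.04=220.3138; Δ=(232.0170−169.8691)/(157.9400−93.8700)=0.9700; B=V−Δ·S=75.7838
The time-0 hedge costs 220.3138, which is the no-arbitrage price.

(0,0): Delta=0.9700 Bond=75.7838
(1,0): Delta=0.9958 Bond=76.3955
(1,1): Delta=0.9693 Bond=78.9332
(2,0): Delta=-1.3217 Bond=216.5025
(2,1): Delta=1.0630 Bond=72.7659
(2,2): Delta=0.9665 Bond=82.5454
V0=220.3138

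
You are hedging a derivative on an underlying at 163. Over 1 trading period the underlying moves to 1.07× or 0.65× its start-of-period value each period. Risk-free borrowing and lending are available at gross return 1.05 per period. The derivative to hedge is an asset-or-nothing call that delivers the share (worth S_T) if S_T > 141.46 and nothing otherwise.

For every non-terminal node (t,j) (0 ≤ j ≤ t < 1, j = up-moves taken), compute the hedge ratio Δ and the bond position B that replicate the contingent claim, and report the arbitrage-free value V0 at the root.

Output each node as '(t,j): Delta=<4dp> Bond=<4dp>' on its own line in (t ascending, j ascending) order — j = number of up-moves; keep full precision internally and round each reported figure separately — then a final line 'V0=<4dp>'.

(0,0): Delta=2.5476 Bond=-257.0669
V0=158.1950

No-arbitrage ⇒ martingale measure with p* = (R−d)/(u−d) = 0.9524.
Terminal values V(1,·): V(1,0)=0.0000, V(1,1)=174.4100
  t=0,j=0: stock 163.0000 → up 174.4100 (V=174.4100), down 105.9500 (V=0.0000). Price 158.1950; hedge Δ=2.5476, bond B=-257.0669.
Check: Δ(0,0)·S0 + B(0,0) = 158.1950 = V0.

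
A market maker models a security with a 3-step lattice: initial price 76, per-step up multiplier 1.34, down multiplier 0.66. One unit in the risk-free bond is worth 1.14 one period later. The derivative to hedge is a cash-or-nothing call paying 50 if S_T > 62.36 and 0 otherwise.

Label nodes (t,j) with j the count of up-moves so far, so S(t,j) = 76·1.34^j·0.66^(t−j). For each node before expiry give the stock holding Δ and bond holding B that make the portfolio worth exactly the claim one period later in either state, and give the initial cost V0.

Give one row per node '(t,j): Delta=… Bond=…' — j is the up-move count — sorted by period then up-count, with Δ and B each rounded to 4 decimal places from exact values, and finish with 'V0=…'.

Under the risk-neutral measure, an up-move has probability p* = (R−d)/(u−d) = 0.7059 and values discount at R = 1.14.
At expiry t=3: V(3,0)=0.0000, V(3,1)=0.0000, V(3,2)=50.0000, V(3,3)=50.0000
(2,0): S=33.1056. Δ = (V_up−V_dn)/(S_up−S_dn) = (0.0000−0.0000)/(44.3615−21.8497) = 0.0000. V = [p*·0.0000 + (1−p*)·0.0000]/1.14 = 0.0000. B = V − Δ·S = 0.0000.
(2,1): S=67.2144. Δ = (V_up−V_dn)/(S_up−S_dn) = (50.0000−0.0000)/(90.0673−44.3615) = 1.0940. V = [p*·50.0000 + (1−p*)·0.0000]/1.14 = 30.9598. B = V − Δ·S = -42.5697.
(2,2): S=136.4656. Δ = (V_up−V_dn)/(S_up−S_dn) = (50.0000−50.0000)/(182.8639−90.0673) = 0.0000. V = [p*·50.0000 + (1−p*)·50.0000]/1.14 = 43.8596. B = V − Δ·S = 43.8596.
(1,0): S=50.1600. Δ = (V_up−V_dn)/(S_up−S_dn) = (30.9598−0.0000)/(67.2144−33.1056) = 0.9077. V = [p*·30.9598 + (1−p*)·0.0000]/1.14 = 19.1701. B = V − Δ·S = -26.3589.
(1,1): S=101.8400. Δ = (V_up−V_dn)/(S_up−S_dn) = (43.8596−30.9598)/(136.4656−67.2144) = 0.1863. V = [p*·43.8596 + (1−p*)·30.9598]/1.14 = 35.1452. B = V − Δ·S = 16.1748.
(0,0): S=76.0000. Δ = (V_up−V_dn)/(S_up−S_dn) = (35.1452−19.1701)/(101.8400−50.1600) = 0.3091. V = [p*·35.1452 + (1−p*)·19.1701]/1.14 = 26.7076. B = V − Δ·S = 3.2148.
Root portfolio cost Δ·76+B reproduces V0=26.7076.

(0,0): Delta=0.3091 Bond=3.2148
(1,0): Delta=0.9077 Bond=-26.3589
(1,1): Delta=0.1863 Bond=16.1748
(2,0): Delta=0.0000 Bond=0.0000
(2,1): Delta=1.0940 Bond=-42.5697
(2,2): Delta=0.0000 Bond=43.8596
V0=26.7076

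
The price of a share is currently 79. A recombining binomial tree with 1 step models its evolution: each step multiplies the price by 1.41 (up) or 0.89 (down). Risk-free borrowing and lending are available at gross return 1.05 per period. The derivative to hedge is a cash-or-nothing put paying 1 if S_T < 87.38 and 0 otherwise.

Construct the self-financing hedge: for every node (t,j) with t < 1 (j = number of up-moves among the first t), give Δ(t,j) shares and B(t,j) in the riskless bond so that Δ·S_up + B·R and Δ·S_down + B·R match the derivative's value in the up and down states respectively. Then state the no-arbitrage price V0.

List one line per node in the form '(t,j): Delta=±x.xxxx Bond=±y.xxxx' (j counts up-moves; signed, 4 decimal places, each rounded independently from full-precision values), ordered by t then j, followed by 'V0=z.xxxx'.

Risk-neutral probability p* = (R−d)/(u−d) = (1.05−0.89)/(1.41−0.89) = 0.3077.
Terminal values V(1,·): V(1,0)=1.0000, V(1,1)=0.0000
  t=0,j=0: stock 79.0000 → up 111.3900 (V=0.0000), down 70.3100 (V=1.0000). Price 0.6593; hedge Δ=-0.0243, bond B=2.5824.
Self-financing check: at every node Δ·S+B equals the discounted successor values.

(0,0): Delta=-0.0243 Bond=2.5824
V0=0.6593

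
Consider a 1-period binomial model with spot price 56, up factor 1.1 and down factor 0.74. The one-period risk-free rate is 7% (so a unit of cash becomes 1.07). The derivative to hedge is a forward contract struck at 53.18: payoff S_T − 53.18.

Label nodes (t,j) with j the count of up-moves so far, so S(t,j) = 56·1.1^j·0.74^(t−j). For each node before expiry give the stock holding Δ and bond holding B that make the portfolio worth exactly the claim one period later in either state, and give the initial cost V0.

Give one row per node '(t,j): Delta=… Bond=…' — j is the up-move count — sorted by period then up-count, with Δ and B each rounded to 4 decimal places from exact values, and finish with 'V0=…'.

No-arbitrage ⇒ martingale measure with p* = (R−d)/(u−d) = 0.9167.
At expiry t=1: V(1,0)=-11.7400, V(1,1)=8.4200
  t=0,j=0: stock 56.0000 → up 61.6000 (V=8.4200), down 41.4400 (V=-11.7400). Price 6.2991; hedge Δ=1.0000, bond B=-49.7009.
Self-financing check: at every node Δ·S+B equals the discounted successor values.

(0,0): Delta=1.0000 Bond=-49.7009
V0=6.2991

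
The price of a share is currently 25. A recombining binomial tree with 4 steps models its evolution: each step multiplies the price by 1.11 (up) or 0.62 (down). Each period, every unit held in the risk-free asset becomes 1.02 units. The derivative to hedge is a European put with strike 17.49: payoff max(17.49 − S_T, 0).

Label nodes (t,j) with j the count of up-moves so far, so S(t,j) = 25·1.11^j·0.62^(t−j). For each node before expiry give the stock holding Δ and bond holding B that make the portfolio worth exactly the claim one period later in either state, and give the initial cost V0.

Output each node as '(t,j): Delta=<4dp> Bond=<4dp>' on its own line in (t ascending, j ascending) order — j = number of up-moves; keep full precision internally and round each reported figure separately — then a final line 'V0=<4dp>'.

(0,0): Delta=-0.1942 Bond=5.7765
(1,0): Delta=-0.6873 Bond=13.5348
(1,1): Delta=-0.1322 Bond=4.1724
(2,0): Delta=-1.0000 Bond=16.8108
(2,1): Delta=-0.6480 Bond=13.1293
(2,2): Delta=-0.0674 Bond=2.2594
(3,0): Delta=-1.0000 Bond=17.1471
(3,1): Delta=-1.0000 Bond=17.1471
(3,2): Delta=-0.6037 Bond=12.5470
(3,3): Delta=0.0000 Bond=0.0000
V0=0.9218

No-arbitrage ⇒ martingale measure with p* = (R−d)/(u−d) = 0.8163.
Terminal values V(4,·): V(4,0)=13.7959, V(4,1)=10.8764, V(4,2)=5.6495, V(4,3)=0.0000, V(4,4)=0.0000
  t=3,j=0: stock 5.9582 → up 6.6136 (V=10.8764), down 3.6941 (V=13.7959). Price 11.1889; hedge Δ=-1.0000, bond B=17.1471.
  t=3,j=1: stock 10.6671 → up 11.8405 (V=5.6495), down 6.6136 (V=10.8764). Price 6.4800; hedge Δ=-1.0000, bond B=17.1471.
  t=3,j=2: stock 19.0976 → up 21.1983 (V=0.0000), down 11.8405 (V=5.6495). Price 1.0173; hedge Δ=-0.6037, bond B=12.5470.
  t=3,j=3: stock 34.1908 → up 37.9518 (V=0.0000), down 21.1983 (V=0.0000). Price 0.0000; hedge Δ=0.0000, bond B=0.0000.
  t=2,j=0: stock 9.6100 → up 10.6671 (V=6.4800), down 5.9582 (V=11.1889). Price 7.2008; hedge Δ=-1.0000, bond B=16.8108.
  t=2,j=1: stock 17.2050 → up 19.0976 (V=1.0173), down 10.6671 (V=6.4800). Price 1.9810; hedge Δ=-0.6480, bond B=13.1293.
  t=2,j=2: stock 30.8025 → up 34.1908 (V=0.0000), down 19.0976 (V=1.0173). Price 0.1832; hedge Δ=-0.0674, bond B=2.2594.
  t=1,j=0: stock 15.5000 → up 17.2050 (V=1.9810), down 9.6100 (V=7.2008). Price 2.8821; hedge Δ=-0.6873, bond B=13.5348.
  t=1,j=1: stock 27.7500 → up 30.8025 (V=0.1832), down 17.2050 (V=1.9810). Price 0.5033; hedge Δ=-0.1322, bond B=4.1724.
  t=0,j=0: stock 25.0000 → up 27.7500 (V=0.5033), down 15.5000 (V=2.8821). Price 0.9218; hedge Δ=-0.1942, bond B=5.7765.
Root portfolio cost Δ·25+B reproduces V0=0.9218.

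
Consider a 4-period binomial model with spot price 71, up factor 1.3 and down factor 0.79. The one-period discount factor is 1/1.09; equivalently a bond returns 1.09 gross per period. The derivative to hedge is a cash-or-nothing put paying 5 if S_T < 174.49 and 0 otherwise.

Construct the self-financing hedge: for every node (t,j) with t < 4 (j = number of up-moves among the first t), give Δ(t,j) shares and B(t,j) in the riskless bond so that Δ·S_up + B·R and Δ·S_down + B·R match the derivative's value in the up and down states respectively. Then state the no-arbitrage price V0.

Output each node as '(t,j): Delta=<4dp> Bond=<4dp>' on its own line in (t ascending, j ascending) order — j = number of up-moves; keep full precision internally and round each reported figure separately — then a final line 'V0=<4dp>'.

No-arbitrage ⇒ martingale measure with p* = (R−d)/(u−d) = 0.5882.
At expiry t=4: V(4,0)=5.0000, V(4,1)=5.0000, V(4,2)=5.0000, V(4,3)=5.0000, V(4,4)=0.0000
(3,0): S=35.0058. Δ = (V_up−V_dn)/(S_up−S_dn) = (5.0000−5.0000)/(45.5075−27.6546) = 0.0000. V = [p*·5.0000 + (1−p*)·5.0000]/1.09 = 4.5872. B = V − Δ·S = 4.5872.
(3,1): S=57.6044. Δ = (V_up−V_dn)/(S_up−S_dn) = (5.0000−5.0000)/(74.8858−45.5075) = 0.0000. V = [p*·5.0000 + (1−p*)·5.0000]/1.09 = 4.5872. B = V − Δ·S = 4.5872.
(3,2): S=94.7921. Δ = (V_up−V_dn)/(S_up−S_dn) = (5.0000−5.0000)/(123.2297−74.8858) = 0.0000. V = [p*·5.0000 + (1−p*)·5.0000]/1.09 = 4.5872. B = V − Δ·S = 4.5872.
(3,3): S=155.9870. Δ = (V_up−V_dn)/(S_up−S_dn) = (0.0000−5.0000)/(202.7831−123.2297) = -0.0629. V = [p*·0.0000 + (1−p*)·5.0000]/1.09 = 1.8888. B = V − Δ·S = 11.6928.
(2,0): S=44.3111. Δ = (V_up−V_dn)/(S_up−S_dn) = (4.5872−4.5872)/(57.6044−35.0058) = 0.0000. V = [p*·4.5872 + (1−p*)·4.5872]/1.09 = 4.2084. B = V − Δ·S = 4.2084.
(2,1): S=72.9170. Δ = (V_up−V_dn)/(S_up−S_dn) = (4.5872−4.5872)/(94.7921−57.6044) = 0.0000. V = [p*·4.5872 + (1−p*)·4.5872]/1.09 = 4.2084. B = V − Δ·S = 4.2084.
(2,2): S=119.9900. Δ = (V_up−V_dn)/(S_up−S_dn) = (1.8888−4.5872)/(155.9870−94.7921) = -0.0441. V = [p*·1.8888 + (1−p*)·4.5872]/1.09 = 2.7522. B = V − Δ·S = 8.0430.
(1,0): S=56.0900. Δ = (V_up−V_dn)/(S_up−S_dn) = (4.2084−4.2084)/(72.9170−44.3111) = 0.0000. V = [p*·4.2084 + (1−p*)·4.2084]/1.09 = 3.8609. B = V − Δ·S = 3.8609.
(1,1): S=92.3000. Δ = (V_up−V_dn)/(S_up−S_dn) = (2.7522−4.2084)/(119.9900−72.9170) = -0.0309. V = [p*·2.7522 + (1−p*)·4.2084]/1.09 = 3.0751. B = V − Δ·S = 5.9303.
(0,0): S=71.0000. Δ = (V_up−V_dn)/(S_up−S_dn) = (3.0751−3.8609)/(92.3000−56.0900) = -0.0217. V = [p*·3.0751 + (1−p*)·3.8609]/1.09 = 3.1180. B = V − Δ·S = 4.6589.
Self-financing check: at every node Δ·S+B equals the discounted successor values.

(0,0): Delta=-0.0217 Bond=4.6589
(1,0): Delta=0.0000 Bond=3.8609
(1,1): Delta=-0.0309 Bond=5.9303
(2,0): Delta=0.0000 Bond=4.2084
(2,1): Delta=0.0000 Bond=4.2084
(2,2): Delta=-0.0441 Bond=8.0430
(3,0): Delta=0.0000 Bond=4.5872
(3,1): Delta=0.0000 Bond=4.5872
(3,2): Delta=0.0000 Bond=4.5872
(3,3): Delta=-0.0629 Bond=11.6928
V0=3.1180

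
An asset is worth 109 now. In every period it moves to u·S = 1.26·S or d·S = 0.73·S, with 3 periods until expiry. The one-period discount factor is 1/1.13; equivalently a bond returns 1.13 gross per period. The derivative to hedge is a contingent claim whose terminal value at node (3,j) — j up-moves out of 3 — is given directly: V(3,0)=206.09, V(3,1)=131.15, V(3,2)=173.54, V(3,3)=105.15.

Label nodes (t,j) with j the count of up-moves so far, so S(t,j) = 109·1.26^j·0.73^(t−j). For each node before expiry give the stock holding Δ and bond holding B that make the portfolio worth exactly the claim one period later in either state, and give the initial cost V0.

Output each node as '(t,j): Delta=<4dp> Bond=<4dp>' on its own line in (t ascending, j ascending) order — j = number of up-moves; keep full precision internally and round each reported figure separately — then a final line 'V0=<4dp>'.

(0,0): Delta=-0.3764 Bond=137.2599
(1,0): Delta=0.2856 Bond=102.4233
(1,1): Delta=-0.5011 Bond=172.2248
(2,0): Delta=-2.4343 Bond=273.7250
(2,1): Delta=0.7978 Bond=64.3927
(2,2): Delta=-0.7457 Bond=236.9359
V0=96.2273

No-arbitrage ⇒ martingale measure with p* = (R−d)/(u−d) = 0.7547.
At expiry t=3: V(3,0)=206.0900, V(3,1)=131.1500, V(3,2)=173.5400, V(3,3)=105.1500
Node (2,0) S=58.0861: V=(p*·131.1500+(1−p*)·206.0900)/1.13=132.3288; Δ=(131.1500−206.0900)/(73.1885−42.4029)=-2.4343; B=V−Δ·S=273.7250
Node (2,1) S=100.2582: V=(p*·173.5400+(1−p*)·131.1500)/1.13=144.3739; Δ=(173.5400−131.1500)/(126.3253−73.1885)=0.7978; B=V−Δ·S=64.3927
Node (2,2) S=173.0484: V=(p*·105.1500+(1−p*)·173.5400)/1.13=107.8981; Δ=(105.1500−173.5400)/(218.0410−126.3253)=-0.7457; B=V−Δ·S=236.9359
Node (1,0) S=79.5700: V=(p*·144.3739+(1−p*)·132.3288)/1.13=125.1499; Δ=(144.3739−132.3288)/(100.2582−58.0861)=0.2856; B=V−Δ·S=102.4233
Node (1,1) S=137.3400: V=(p*·107.8981+(1−p*)·144.3739)/1.13=103.4027; Δ=(107.8981−144.3739)/(173.0484−100.2582)=-0.5011; B=V−Δ·S=172.2248
Node (0,0) S=109.0000: V=(p*·103.4027+(1−p*)·125.1499)/1.13=96.2273; Δ=(103.4027−125.1499)/(137.3400−79.5700)=-0.3764; B=V−Δ·S=137.2599
Check: Δ(0,0)·S0 + B(0,0) = 96.2273 = V0.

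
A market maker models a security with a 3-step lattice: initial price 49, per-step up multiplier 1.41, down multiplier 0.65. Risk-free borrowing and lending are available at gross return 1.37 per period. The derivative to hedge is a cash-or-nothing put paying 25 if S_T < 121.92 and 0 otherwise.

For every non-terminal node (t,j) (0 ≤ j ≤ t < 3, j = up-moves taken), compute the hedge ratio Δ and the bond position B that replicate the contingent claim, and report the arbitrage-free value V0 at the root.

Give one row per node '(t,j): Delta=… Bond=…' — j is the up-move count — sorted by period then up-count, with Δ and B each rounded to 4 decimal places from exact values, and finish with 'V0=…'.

(0,0): Delta=-0.3210 Bond=17.1855
(1,0): Delta=0.0000 Bond=13.3198
(1,1): Delta=-0.3292 Bond=24.1122
(2,0): Delta=0.0000 Bond=18.2482
(2,1): Delta=0.0000 Bond=18.2482
(2,2): Delta=-0.3377 Bond=33.8552
V0=1.4558

Risk-neutral probability p* = (R−d)/(u−d) = (1.37−0.65)/(1.41−0.65) = 0.9474.
Terminal values V(3,·): V(3,0)=25.0000, V(3,1)=25.0000, V(3,2)=25.0000, V(3,3)=0.0000
(2,0): S=20.7025. Δ = (V_up−V_dn)/(S_up−S_dn) = (25.0000−25.0000)/(29.1905−13.4566) = 0.0000. V = [p*·25.0000 + (1−p*)·25.0000]/1.37 = 18.2482. B = V − Δ·S = 18.2482.
(2,1): S=44.9085. Δ = (V_up−V_dn)/(S_up−S_dn) = (25.0000−25.0000)/(63.3210−29.1905) = 0.0000. V = [p*·25.0000 + (1−p*)·25.0000]/1.37 = 18.2482. B = V − Δ·S = 18.2482.
(2,2): S=97.4169. Δ = (V_up−V_dn)/(S_up−S_dn) = (0.0000−25.0000)/(137.3578−63.3210) = -0.3377. V = [p*·0.0000 + (1−p*)·25.0000]/1.37 = 0.9604. B = V − Δ·S = 33.8552.
(1,0): S=31.8500. Δ = (V_up−V_dn)/(S_up−S_dn) = (18.2482−18.2482)/(44.9085−20.7025) = 0.0000. V = [p*·18.2482 + (1−p*)·18.2482]/1.37 = 13.3198. B = V − Δ·S = 13.3198.
(1,1): S=69.0900. Δ = (V_up−V_dn)/(S_up−S_dn) = (0.9604−18.2482)/(97.4169−44.9085) = -0.3292. V = [p*·0.9604 + (1−p*)·18.2482]/1.37 = 1.3652. B = V − Δ·S = 24.1122.
(0,0): S=49.0000. Δ = (V_up−V_dn)/(S_up−S_dn) = (1.3652−13.3198)/(69.0900−31.8500) = -0.3210. V = [p*·1.3652 + (1−p*)·13.3198]/1.37 = 1.4558. B = V − Δ·S = 17.1855.
Self-financing check: at every node Δ·S+B equals the discounted successor values.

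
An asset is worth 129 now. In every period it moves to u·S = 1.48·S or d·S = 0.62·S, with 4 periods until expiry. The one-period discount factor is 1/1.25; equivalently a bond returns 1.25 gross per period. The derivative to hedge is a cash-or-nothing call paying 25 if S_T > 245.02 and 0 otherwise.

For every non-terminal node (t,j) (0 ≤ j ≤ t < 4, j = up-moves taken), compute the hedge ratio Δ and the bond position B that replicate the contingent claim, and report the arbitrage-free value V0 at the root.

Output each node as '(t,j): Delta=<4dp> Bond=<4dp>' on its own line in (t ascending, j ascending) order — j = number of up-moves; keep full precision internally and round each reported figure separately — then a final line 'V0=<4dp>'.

Since d<R<u, set p* = (R−d)/(u−d) = 0.7326; price each node as the discounted p*-expectation of its children.
Terminal payoffs: V(4,0)=0.0000, V(4,1)=0.0000, V(4,2)=0.0000, V(4,3)=25.0000, V(4,4)=25.0000
Node (3,0) S=30.7443: V=(p*·0.0000+(1−p*)·0.0000)/1.25=0.0000; Δ=(0.0000−0.0000)/(45.5016−19.0615)=0.0000; B=V−Δ·S=0.0000
Node (3,1) S=73.3896: V=(p*·0.0000+(1−p*)·0.0000)/1.25=0.0000; Δ=(0.0000−0.0000)/(108.6167−45.5016)=0.0000; B=V−Δ·S=0.0000
Node (3,2) S=175.1882: V=(p*·25.0000+(1−p*)·0.0000)/1.25=14.6512; Δ=(25.0000−0.0000)/(259.2785−108.6167)=0.1659; B=V−Δ·S=-14.4186
Node (3,3) S=418.1912: V=(p*·25.0000+(1−p*)·25.0000)/1.25=20.0000; Δ=(25.0000−25.0000)/(618.9229−259.2785)=0.0000; B=V−Δ·S=20.0000
Node (2,0) S=49.5876: V=(p*·0.0000+(1−p*)·0.0000)/1.25=0.0000; Δ=(0.0000−0.0000)/(73.3896−30.7443)=0.0000; B=V−Δ·S=0.0000
Node (2,1) S=118.3704: V=(p*·14.6512+(1−p*)·0.0000)/1.25=8.5863; Δ=(14.6512−0.0000)/(175.1882−73.3896)=0.1439; B=V−Δ·S=-8.4500
Node (2,2) S=282.5616: V=(p*·20.0000+(1−p*)·14.6512)/1.25=14.8556; Δ=(20.0000−14.6512)/(418.1912−175.1882)=0.0220; B=V−Δ·S=8.6360
Node (1,0) S=79.9800: V=(p*·8.5863+(1−p*)·0.0000)/1.25=5.0319; Δ=(8.5863−0.0000)/(118.3704−49.5876)=0.1248; B=V−Δ·S=-4.9521
Node (1,1) S=190.9200: V=(p*·14.8556+(1−p*)·8.5863)/1.25=10.5431; Δ=(14.8556−8.5863)/(282.5616−118.3704)=0.0382; B=V−Δ·S=3.2532
Node (0,0) S=129.0000: V=(p*·10.5431+(1−p*)·5.0319)/1.25=7.2554; Δ=(10.5431−5.0319)/(190.9200−79.9800)=0.0497; B=V−Δ·S=0.8470
Self-financing check: at every node Δ·S+B equals the discounted successor values.

(0,0): Delta=0.0497 Bond=0.8470
(1,0): Delta=0.1248 Bond=-4.9521
(1,1): Delta=0.0382 Bond=3.2532
(2,0): Delta=0.0000 Bond=0.0000
(2,1): Delta=0.1439 Bond=-8.4500
(2,2): Delta=0.0220 Bond=8.6360
(3,0): Delta=0.0000 Bond=0.0000
(3,1): Delta=0.0000 Bond=0.0000
(3,2): Delta=0.1659 Bond=-14.4186
(3,3): Delta=0.0000 Bond=20.0000
V0=7.2554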